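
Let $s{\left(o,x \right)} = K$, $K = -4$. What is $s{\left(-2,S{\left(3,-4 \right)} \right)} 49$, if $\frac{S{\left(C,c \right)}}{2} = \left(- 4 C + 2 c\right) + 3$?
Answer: $-196$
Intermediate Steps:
$S{\left(C,c \right)} = 6 - 8 C + 4 c$ ($S{\left(C,c \right)} = 2 \left(\left(- 4 C + 2 c\right) + 3\right) = 2 \left(3 - 4 C + 2 c\right) = 6 - 8 C + 4 c$)
$s{\left(o,x \right)} = -4$
$s{\left(-2,S{\left(3,-4 \right)} \right)} 49 = \left(-4\right) 49 = -196$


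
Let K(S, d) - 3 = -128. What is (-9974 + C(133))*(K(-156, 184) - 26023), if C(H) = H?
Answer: 257322468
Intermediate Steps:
K(S, d) = -125 (K(S, d) = 3 - 128 = -125)
(-9974 + C(133))*(K(-156, 184) - 26023) = (-9974 + 133)*(-125 - 26023) = -9841*(-26148) = 257322468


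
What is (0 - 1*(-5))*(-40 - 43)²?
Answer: 34445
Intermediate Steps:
(0 - 1*(-5))*(-40 - 43)² = (0 + 5)*(-83)² = 5*6889 = 34445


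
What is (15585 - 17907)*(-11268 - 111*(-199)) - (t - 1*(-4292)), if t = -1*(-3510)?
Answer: -25134164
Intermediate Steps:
t = 3510
(15585 - 17907)*(-11268 - 111*(-199)) - (t - 1*(-4292)) = (15585 - 17907)*(-11268 - 111*(-199)) - (3510 - 1*(-4292)) = -2322*(-11268 + 22089) - (3510 + 4292) = -2322*10821 - 1*7802 = -25126362 - 7802 = -25134164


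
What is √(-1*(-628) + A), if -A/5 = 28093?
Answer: I*√139837 ≈ 373.95*I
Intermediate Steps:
A = -140465 (A = -5*28093 = -140465)
√(-1*(-628) + A) = √(-1*(-628) - 140465) = √(628 - 140465) = √(-139837) = I*√139837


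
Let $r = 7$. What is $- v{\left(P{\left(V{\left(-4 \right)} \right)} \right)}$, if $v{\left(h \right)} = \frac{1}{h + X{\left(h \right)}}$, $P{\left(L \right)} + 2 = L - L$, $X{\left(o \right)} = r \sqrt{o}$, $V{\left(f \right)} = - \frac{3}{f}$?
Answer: $\frac{1}{51} + \frac{7 i \sqrt{2}}{102} \approx 0.019608 + 0.097054 i$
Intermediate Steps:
$X{\left(o \right)} = 7 \sqrt{o}$
$P{\left(L \right)} = -2$ ($P{\left(L \right)} = -2 + \left(L - L\right) = -2 + 0 = -2$)
$v{\left(h \right)} = \frac{1}{h + 7 \sqrt{h}}$
$- v{\left(P{\left(V{\left(-4 \right)} \right)} \right)} = - \frac{1}{-2 + 7 \sqrt{-2}} = - \frac{1}{-2 + 7 i \sqrt{2}}$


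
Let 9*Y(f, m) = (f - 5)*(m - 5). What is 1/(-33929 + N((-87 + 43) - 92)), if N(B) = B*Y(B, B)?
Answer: -1/334353 ≈ -2.9909e-6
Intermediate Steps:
Y(f, m) = (-5 + f)*(-5 + m)/9 (Y(f, m) = ((f - 5)*(m - 5))/9 = ((-5 + f)*(-5 + m))/9 = (-5 + f)*(-5 + m)/9)
N(B) = B*(25/9 - 10*B/9 + B²/9) (N(B) = B*(25/9 - 5*B/9 - 5*B/9 + B*B/9) = B*(25/9 - 5*B/9 - 5*B/9 + B²/9) = B*(25/9 - 10*B/9 + B²/9))
1/(-33929 + N((-87 + 43) - 92)) = 1/(-33929 + ((-87 + 43) - 92)*(25 + ((-87 + 43) - 92)² - 10*((-87 + 43) - 92))/9) = 1/(-33929 + (-44 - 92)*(25 + (-44 - 92)² - 10*(-44 - 92))/9) = 1/(-33929 + (⅑)*(-136)*(25 + (-136)² - 10*(-136))) = 1/(-33929 + (⅑)*(-136)*(25 + 18496 + 1360)) = 1/(-33929 + (⅑)*(-136)*19881) = 1/(-33929 - 300424) = 1/(-334353) = -1/334353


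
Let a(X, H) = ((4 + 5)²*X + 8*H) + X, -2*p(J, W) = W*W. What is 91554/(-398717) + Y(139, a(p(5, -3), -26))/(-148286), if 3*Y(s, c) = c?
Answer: -40498469623/177372447186 ≈ -0.22832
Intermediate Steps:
p(J, W) = -W²/2 (p(J, W) = -W*W/2 = -W²/2)
a(X, H) = 8*H + 82*X (a(X, H) = (9²*X + 8*H) + X = (81*X + 8*H) + X = (8*H + 81*X) + X = 8*H + 82*X)
Y(s, c) = c/3
91554/(-398717) + Y(139, a(p(5, -3), -26))/(-148286) = 91554/(-398717) + ((8*(-26) + 82*(-½*(-3)²))/3)/(-148286) = 91554*(-1/398717) + ((-208 + 82*(-½*9))/3)*(-1/148286) = -91554/398717 + ((-208 + 82*(-9/2))/3)*(-1/148286) = -91554/398717 + ((-208 - 369)/3)*(-1/148286) = -91554/398717 + ((⅓)*(-577))*(-1/148286) = -91554/398717 - 577/3*(-1/148286) = -91554/398717 + 577/444858 = -40498469623/177372447186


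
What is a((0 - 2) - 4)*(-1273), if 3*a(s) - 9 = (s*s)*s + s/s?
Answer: 262238/3 ≈ 87413.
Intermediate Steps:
a(s) = 10/3 + s**3/3 (a(s) = 3 + ((s*s)*s + s/s)/3 = 3 + (s**2*s + 1)/3 = 3 + (s**3 + 1)/3 = 3 + (1 + s**3)/3 = 3 + (1/3 + s**3/3) = 10/3 + s**3/3)
a((0 - 2) - 4)*(-1273) = (10/3 + ((0 - 2) - 4)**3/3)*(-1273) = (10/3 + (-2 - 4)**3/3)*(-1273) = (10/3 + (1/3)*(-6)**3)*(-1273) = (10/3 + (1/3)*(-216))*(-1273) = (10/3 - 72)*(-1273) = -206/3*(-1273) = 262238/3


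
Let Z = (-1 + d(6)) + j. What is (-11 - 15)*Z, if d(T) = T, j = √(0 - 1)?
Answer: -130 - 26*I ≈ -130.0 - 26.0*I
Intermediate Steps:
j = I (j = √(-1) = I ≈ 1.0*I)
Z = 5 + I (Z = (-1 + 6) + I = 5 + I ≈ 5.0 + 1.0*I)
(-11 - 15)*Z = (-11 - 15)*(5 + I) = -26*(5 + I) = -130 - 26*I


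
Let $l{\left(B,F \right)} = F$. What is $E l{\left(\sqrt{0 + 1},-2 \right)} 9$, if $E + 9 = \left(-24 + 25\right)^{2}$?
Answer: $144$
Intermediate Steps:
$E = -8$ ($E = -9 + \left(-24 + 25\right)^{2} = -9 + 1^{2} = -9 + 1 = -8$)
$E l{\left(\sqrt{0 + 1},-2 \right)} 9 = - 8 \left(\left(-2\right) 9\right) = \left(-8\right) \left(-18\right) = 144$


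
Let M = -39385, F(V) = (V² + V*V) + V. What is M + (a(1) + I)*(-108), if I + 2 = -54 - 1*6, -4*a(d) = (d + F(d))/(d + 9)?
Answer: -163391/5 ≈ -32678.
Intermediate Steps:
F(V) = V + 2*V² (F(V) = (V² + V²) + V = 2*V² + V = V + 2*V²)
a(d) = -(d + d*(1 + 2*d))/(4*(9 + d)) (a(d) = -(d + d*(1 + 2*d))/(4*(d + 9)) = -(d + d*(1 + 2*d))/(4*(9 + d)))
I = -62 (I = -2 + (-54 - 1*6) = -2 + (-54 - 6) = -2 - 60 = -62)
M + (a(1) + I)*(-108) = -39385 + ((½)*1*(-1 - 1*1)/(9 + 1) - 62)*(-108) = -39385 + ((½)*1*(-1 - 1)/10 - 62)*(-108) = -39385 + ((½)*1*(⅒)*(-2) - 62)*(-108) = -39385 + (-⅒ - 62)*(-108) = -39385 - 621/10*(-108) = -39385 + 33534/5 = -163391/5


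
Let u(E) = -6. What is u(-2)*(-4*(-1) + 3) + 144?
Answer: 102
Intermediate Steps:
u(-2)*(-4*(-1) + 3) + 144 = -6*(-4*(-1) + 3) + 144 = -6*(4 + 3) + 144 = -6*7 + 144 = -42 + 144 = 102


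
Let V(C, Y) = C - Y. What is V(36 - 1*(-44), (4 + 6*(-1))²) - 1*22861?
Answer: -22785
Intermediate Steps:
V(36 - 1*(-44), (4 + 6*(-1))²) - 1*22861 = ((36 - 1*(-44)) - (4 + 6*(-1))²) - 1*22861 = ((36 + 44) - (4 - 6)²) - 22861 = (80 - 1*(-2)²) - 22861 = (80 - 1*4) - 22861 = (80 - 4) - 22861 = 76 - 22861 = -22785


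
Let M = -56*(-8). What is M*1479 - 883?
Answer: 661709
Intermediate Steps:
M = 448
M*1479 - 883 = 448*1479 - 883 = 662592 - 883 = 661709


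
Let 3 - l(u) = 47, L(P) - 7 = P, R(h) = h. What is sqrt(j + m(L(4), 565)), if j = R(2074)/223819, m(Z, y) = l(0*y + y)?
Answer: 7*I*sqrt(44973742222)/223819 ≈ 6.6326*I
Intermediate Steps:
L(P) = 7 + P
l(u) = -44 (l(u) = 3 - 1*47 = 3 - 47 = -44)
m(Z, y) = -44
j = 2074/223819 ≈ 0.0092664
sqrt(j + m(L(4), 565)) = sqrt(2074/223819 - 44) = sqrt(-9845962/223819) = 7*I*sqrt(44973742222)/223819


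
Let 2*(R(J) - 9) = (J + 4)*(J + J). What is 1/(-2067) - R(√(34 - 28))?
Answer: -31006/2067 - 4*√6 ≈ -24.798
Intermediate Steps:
R(J) = 9 + J*(4 + J) (R(J) = 9 + ((J + 4)*(J + J))/2 = 9 + ((4 + J)*(2*J))/2 = 9 + (2*J*(4 + J))/2 = 9 + J*(4 + J))
1/(-2067) - R(√(34 - 28)) = 1/(-2067) - (9 + (√(34 - 28))² + 4*√(34 - 28)) = -1/2067 - (9 + (√6)² + 4*√6) = -1/2067 - (9 + 6 + 4*√6) = -1/2067 - (15 + 4*√6) = -1/2067 + (-15 - 4*√6) = -31006/2067 - 4*√6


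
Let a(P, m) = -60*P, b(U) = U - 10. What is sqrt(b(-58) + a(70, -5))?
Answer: 2*I*sqrt(1067) ≈ 65.33*I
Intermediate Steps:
b(U) = -10 + U
sqrt(b(-58) + a(70, -5)) = sqrt((-10 - 58) - 60*70) = sqrt(-68 - 4200) = sqrt(-4268) = 2*I*sqrt(1067)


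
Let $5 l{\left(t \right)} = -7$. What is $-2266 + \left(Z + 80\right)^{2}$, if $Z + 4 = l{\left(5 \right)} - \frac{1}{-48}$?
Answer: $\frac{190210681}{57600} \approx 3302.3$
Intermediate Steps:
$l{\left(t \right)} = - \frac{7}{5}$ ($l{\left(t \right)} = \frac{1}{5} \left(-7\right) = - \frac{7}{5}$)
$Z = - \frac{1291}{240}$ ($Z = -4 - \frac{331}{240} = - \frac{1291}{240} \approx -5.3792$)
$-2266 + \left(Z + 80\right)^{2} = -2266 + \left(- \frac{1291}{240} + 80\right)^{2} = -2266 + \left(\frac{17909}{240}\right)^{2} = -2266 + \frac{320732281}{57600} = \frac{190210681}{57600}$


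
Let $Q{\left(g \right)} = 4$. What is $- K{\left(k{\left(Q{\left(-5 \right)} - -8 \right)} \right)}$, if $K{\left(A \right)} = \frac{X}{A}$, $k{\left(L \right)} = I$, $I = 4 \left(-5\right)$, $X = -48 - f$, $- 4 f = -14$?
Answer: $- \frac{103}{40} \approx -2.575$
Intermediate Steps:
$f = \frac{7}{2}$ ($f = \left(- \frac{1}{4}\right) \left(-14\right) = \frac{7}{2} \approx 3.5$)
$X = - \frac{103}{2}$ ($X = -48 - \frac{7}{2} = - \frac{103}{2} \approx -51.5$)
$I = -20$
$k{\left(L \right)} = -20$
$K{\left(A \right)} = - \frac{103}{2 A}$
$- K{\left(k{\left(Q{\left(-5 \right)} - -8 \right)} \right)} = - \frac{-103}{2 \left(-20\right)} = - \frac{\left(-103\right) \left(-1\right)}{2 \cdot 20} = \left(-1\right) \frac{103}{40} = - \frac{103}{40}$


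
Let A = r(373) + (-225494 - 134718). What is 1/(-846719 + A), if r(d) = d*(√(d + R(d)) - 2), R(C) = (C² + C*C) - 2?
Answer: -1207677/1419718362188 - 373*√278629/1419718362188 ≈ -9.8933e-7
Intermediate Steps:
R(C) = -2 + 2*C² (R(C) = (C² + C²) - 2 = 2*C² - 2 = -2 + 2*C²)
r(d) = d*(-2 + √(-2 + d + 2*d²)) (r(d) = d*(√(d + (-2 + 2*d²)) - 2) = d*(√(-2 + d + 2*d²) - 2) = d*(-2 + √(-2 + d + 2*d²)))
A = -360958 + 373*√278629 (A = 373*(-2 + √(-2 + 373 + 2*373²)) + (-225494 - 134718) = 373*(-2 + √(-2 + 373 + 2*139129)) - 360212 = 373*(-2 + √(-2 + 373 + 278258)) - 360212 = 373*(-2 + √278629) - 360212 = (-746 + 373*√278629) - 360212 = -360958 + 373*√278629 ≈ -1.6407e+5)
1/(-846719 + A) = 1/(-846719 + (-360958 + 373*√278629)) = 1/(-1207677 + 373*√278629)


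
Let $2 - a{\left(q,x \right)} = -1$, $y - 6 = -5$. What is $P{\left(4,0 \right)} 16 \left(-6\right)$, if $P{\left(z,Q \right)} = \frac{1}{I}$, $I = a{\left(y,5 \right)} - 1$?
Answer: $-48$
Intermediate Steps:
$y = 1$ ($y = 6 - 5 = 1$)
$a{\left(q,x \right)} = 3$ ($a{\left(q,x \right)} = 2 - -1 = 2 + 1 = 3$)
$I = 2$ ($I = 3 - 1 = 2$)
$P{\left(z,Q \right)} = \frac{1}{2}$
$P{\left(4,0 \right)} 16 \left(-6\right) = \frac{1}{2} \cdot 16 \left(-6\right) = 8 \left(-6\right) = -48$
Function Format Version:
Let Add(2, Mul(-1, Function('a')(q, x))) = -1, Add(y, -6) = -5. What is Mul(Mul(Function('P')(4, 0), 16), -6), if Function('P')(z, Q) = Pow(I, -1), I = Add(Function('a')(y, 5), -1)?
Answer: -48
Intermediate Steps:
y = 1 (y = Add(6, -5) = 1)
Function('a')(q, x) = 3 (Function('a')(q, x) = Add(2, Mul(-1, -1)) = Add(2, 1) = 3)
I = 2 (I = Add(3, -1) = 2)
Function('P')(z, Q) = Rational(1, 2) (Function('P')(z, Q) = Pow(2, -1) = Rational(1, 2))
Mul(Mul(Function('P')(4, 0), 16), -6) = Mul(Mul(Rational(1, 2), 16), -6) = Mul(8, -6) = -48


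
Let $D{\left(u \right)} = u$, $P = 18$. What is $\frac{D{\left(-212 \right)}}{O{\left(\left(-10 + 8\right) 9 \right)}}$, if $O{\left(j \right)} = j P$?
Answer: $\frac{53}{81} \approx 0.65432$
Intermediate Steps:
$O{\left(j \right)} = 18 j$ ($O{\left(j \right)} = j 18 = 18 j$)
$\frac{D{\left(-212 \right)}}{O{\left(\left(-10 + 8\right) 9 \right)}} = - \frac{212}{18 \left(-10 + 8\right) 9} = - \frac{212}{18 \left(\left(-2\right) 9\right)} = - \frac{212}{18 \left(-18\right)} = - \frac{212}{-324} = \left(-212\right) \left(- \frac{1}{324}\right) = \frac{53}{81}$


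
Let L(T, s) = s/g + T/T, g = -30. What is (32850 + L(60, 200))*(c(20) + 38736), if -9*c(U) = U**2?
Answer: 34311555392/27 ≈ 1.2708e+9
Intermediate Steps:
L(T, s) = 1 - s/30 (L(T, s) = s/(-30) + T/T = s*(-1/30) + 1 = -s/30 + 1 = 1 - s/30)
c(U) = -U**2/9
(32850 + L(60, 200))*(c(20) + 38736) = (32850 + (1 - 1/30*200))*(-1/9*20**2 + 38736) = (32850 + (1 - 20/3))*(-1/9*400 + 38736) = (32850 - 17/3)*(-400/9 + 38736) = (98533/3)*(348224/9) = 34311555392/27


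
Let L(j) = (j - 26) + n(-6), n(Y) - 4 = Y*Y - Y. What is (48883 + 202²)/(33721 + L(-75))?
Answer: 89687/33666 ≈ 2.6640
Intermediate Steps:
n(Y) = 4 + Y² - Y (n(Y) = 4 + (Y*Y - Y) = 4 + (Y² - Y) = 4 + Y² - Y)
L(j) = 20 + j (L(j) = (j - 26) + (4 + (-6)² - 1*(-6)) = (-26 + j) + (4 + 36 + 6) = (-26 + j) + 46 = 20 + j)
(48883 + 202²)/(33721 + L(-75)) = (48883 + 202²)/(33721 + (20 - 75)) = (48883 + 40804)/(33721 - 55) = 89687/33666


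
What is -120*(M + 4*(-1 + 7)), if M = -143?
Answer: 14280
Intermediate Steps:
-120*(M + 4*(-1 + 7)) = -120*(-143 + 4*(-1 + 7)) = -120*(-143 + 4*6) = -120*(-143 + 24) = -120*(-119) = 14280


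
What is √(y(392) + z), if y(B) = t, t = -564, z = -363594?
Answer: 3*I*√40462 ≈ 603.46*I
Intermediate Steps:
y(B) = -564
√(y(392) + z) = √(-564 - 363594) = √(-364158) = 3*I*√40462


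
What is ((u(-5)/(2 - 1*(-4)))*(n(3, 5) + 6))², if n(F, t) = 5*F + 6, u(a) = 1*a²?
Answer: 50625/4 ≈ 12656.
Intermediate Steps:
u(a) = a²
n(F, t) = 6 + 5*F
((u(-5)/(2 - 1*(-4)))*(n(3, 5) + 6))² = (((-5)²/(2 - 1*(-4)))*((6 + 5*3) + 6))² = ((25/(2 + 4))*((6 + 15) + 6))² = ((25/6)*(21 + 6))² = ((25*(⅙))*27)² = ((25/6)*27)² = (225/2)² = 50625/4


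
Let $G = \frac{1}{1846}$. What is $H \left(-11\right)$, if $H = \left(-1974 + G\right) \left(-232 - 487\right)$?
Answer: $- \frac{28820419727}{1846} \approx -1.5612 \cdot 10^{7}$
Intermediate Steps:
$G = \frac{1}{1846} \approx 0.00054171$
$H = \frac{2620038157}{1846}$ ($H = \left(-1974 + \frac{1}{1846}\right) \left(-232 - 487\right) = \left(- \frac{3644003}{1846}\right) \left(-719\right) = \frac{2620038157}{1846} \approx 1.4193 \cdot 10^{6}$)
$H \left(-11\right) = \frac{2620038157}{1846} \left(-11\right) = - \frac{28820419727}{1846}$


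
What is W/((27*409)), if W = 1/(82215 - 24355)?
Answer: 1/638947980 ≈ 1.5651e-9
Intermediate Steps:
W = 1/57860 ≈ 1.7283e-5
W/((27*409)) = 1/(57860*((27*409))) = (1/57860)/11043 = (1/57860)*(1/11043) = 1/638947980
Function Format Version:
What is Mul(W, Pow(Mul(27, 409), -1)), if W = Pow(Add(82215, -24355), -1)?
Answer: Rational(1, 638947980) ≈ 1.5651e-9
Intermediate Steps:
W = Rational(1, 57860) (W = Pow(57860, -1) = Rational(1, 57860) ≈ 1.7283e-5)
Mul(W, Pow(Mul(27, 409), -1)) = Mul(Rational(1, 57860), Pow(Mul(27, 409), -1)) = Mul(Rational(1, 57860), Pow(11043, -1)) = Mul(Rational(1, 57860), Rational(1, 11043)) = Rational(1, 638947980)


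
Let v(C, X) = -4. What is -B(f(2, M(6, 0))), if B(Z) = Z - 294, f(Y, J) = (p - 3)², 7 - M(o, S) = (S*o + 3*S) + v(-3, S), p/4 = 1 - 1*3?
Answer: 173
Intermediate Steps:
p = -8 (p = 4*(1 - 1*3) = 4*(1 - 3) = 4*(-2) = -8)
M(o, S) = 11 - 3*S - S*o (M(o, S) = 7 - ((S*o + 3*S) - 4) = 7 - ((3*S + S*o) - 4) = 7 - (-4 + 3*S + S*o) = 7 + (4 - 3*S - S*o) = 11 - 3*S - S*o)
f(Y, J) = 121 (f(Y, J) = (-8 - 3)² = (-11)² = 121)
B(Z) = -294 + Z
-B(f(2, M(6, 0))) = -(-294 + 121) = -1*(-173) = 173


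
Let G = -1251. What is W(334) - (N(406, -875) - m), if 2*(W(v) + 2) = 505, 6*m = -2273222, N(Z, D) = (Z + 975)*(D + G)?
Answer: 15344317/6 ≈ 2.5574e+6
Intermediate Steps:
N(Z, D) = (-1251 + D)*(975 + Z) (N(Z, D) = (Z + 975)*(D - 1251) = (975 + Z)*(-1251 + D) = (-1251 + D)*(975 + Z))
m = -1136611/3 (m = (⅙)*(-2273222) = -1136611/3 ≈ -3.7887e+5)
W(v) = 501/2 (W(v) = -2 + (½)*505 = -2 + 505/2 = 501/2)
W(334) - (N(406, -875) - m) = 501/2 - ((-1219725 - 1251*406 + 975*(-875) - 875*406) - 1*(-1136611/3)) = 501/2 - ((-1219725 - 507906 - 853125 - 355250) + 1136611/3) = 501/2 - (-2936006 + 1136611/3) = 501/2 - 1*(-7671407/3) = 501/2 + 7671407/3 = 15344317/6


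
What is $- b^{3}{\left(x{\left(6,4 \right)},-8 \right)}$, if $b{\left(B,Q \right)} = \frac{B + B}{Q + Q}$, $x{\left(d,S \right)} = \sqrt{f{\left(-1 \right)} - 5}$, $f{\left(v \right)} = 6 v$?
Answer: $- \frac{11 i \sqrt{11}}{512} \approx - 0.071256 i$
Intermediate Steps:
$x{\left(d,S \right)} = i \sqrt{11}$ ($x{\left(d,S \right)} = \sqrt{6 \left(-1\right) - 5} = \sqrt{-6 - 5} = \sqrt{-11} = i \sqrt{11}$)
$b{\left(B,Q \right)} = \frac{B}{Q}$ ($b{\left(B,Q \right)} = \frac{2 B}{2 Q} = 2 B \frac{1}{2 Q} = \frac{B}{Q}$)
$- b^{3}{\left(x{\left(6,4 \right)},-8 \right)} = - \left(\frac{i \sqrt{11}}{-8}\right)^{3} = - \left(i \sqrt{11} \left(- \frac{1}{8}\right)\right)^{3} = - \left(- \frac{i \sqrt{11}}{8}\right)^{3} = - \frac{11 i \sqrt{11}}{512}$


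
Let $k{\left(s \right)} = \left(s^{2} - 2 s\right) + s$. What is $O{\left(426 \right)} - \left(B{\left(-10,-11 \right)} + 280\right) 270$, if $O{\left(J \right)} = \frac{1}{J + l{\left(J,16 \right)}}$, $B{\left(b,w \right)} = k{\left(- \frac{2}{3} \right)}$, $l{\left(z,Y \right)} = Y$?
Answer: $- \frac{33547799}{442} \approx -75900.0$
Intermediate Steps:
$k{\left(s \right)} = s^{2} - s$
$B{\left(b,w \right)} = \frac{10}{9}$ ($B{\left(b,w \right)} = - \frac{2}{3} \left(-1 - \frac{2}{3}\right) = \left(-2\right) \frac{1}{3} \left(-1 - \frac{2}{3}\right) = - \frac{2 \left(-1 - \frac{2}{3}\right)}{3} = \left(- \frac{2}{3}\right) \left(- \frac{5}{3}\right) = \frac{10}{9}$)
$O{\left(J \right)} = \frac{1}{16 + J}$ ($O{\left(J \right)} = \frac{1}{J + 16} = \frac{1}{16 + J}$)
$O{\left(426 \right)} - \left(B{\left(-10,-11 \right)} + 280\right) 270 = \frac{1}{16 + 426} - \left(\frac{10}{9} + 280\right) 270 = \frac{1}{442} - \frac{2530}{9} \cdot 270 = \frac{1}{442} - 75900 = - \frac{33547799}{442}$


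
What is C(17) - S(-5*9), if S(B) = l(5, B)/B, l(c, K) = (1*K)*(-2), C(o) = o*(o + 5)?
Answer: 376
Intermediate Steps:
C(o) = o*(5 + o)
l(c, K) = -2*K (l(c, K) = K*(-2) = -2*K)
S(B) = -2 (S(B) = (-2*B)/B = -2)
C(17) - S(-5*9) = 17*(5 + 17) - 1*(-2) = 17*22 + 2 = 374 + 2 = 376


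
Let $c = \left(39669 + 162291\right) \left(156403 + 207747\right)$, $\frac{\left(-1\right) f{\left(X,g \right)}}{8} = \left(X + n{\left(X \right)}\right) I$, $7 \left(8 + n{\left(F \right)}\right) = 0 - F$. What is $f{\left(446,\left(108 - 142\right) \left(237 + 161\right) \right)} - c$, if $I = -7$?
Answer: $-73543713040$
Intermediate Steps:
$n{\left(F \right)} = -8 - \frac{F}{7}$ ($n{\left(F \right)} = -8 + \frac{0 - F}{7} = -8 + \frac{\left(-1\right) F}{7} = -8 - \frac{F}{7}$)
$f{\left(X,g \right)} = -448 + 48 X$ ($f{\left(X,g \right)} = - 8 \left(X - \left(8 + \frac{X}{7}\right)\right) \left(-7\right) = - 8 \left(-8 + \frac{6 X}{7}\right) \left(-7\right) = - 8 \left(56 - 6 X\right) = -448 + 48 X$)
$c = 73543734000$ ($c = 201960 \cdot 364150 = 73543734000$)
$f{\left(446,\left(108 - 142\right) \left(237 + 161\right) \right)} - c = \left(-448 + 48 \cdot 446\right) - 73543734000 = \left(-448 + 21408\right) - 73543734000 = 20960 - 73543734000 = -73543713040$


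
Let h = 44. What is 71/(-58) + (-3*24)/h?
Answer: -1825/638 ≈ -2.8605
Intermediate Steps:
71/(-58) + (-3*24)/h = 71/(-58) - 3*24/44 = 71*(-1/58) - 72*1/44 = -71/58 - 18/11 = -1825/638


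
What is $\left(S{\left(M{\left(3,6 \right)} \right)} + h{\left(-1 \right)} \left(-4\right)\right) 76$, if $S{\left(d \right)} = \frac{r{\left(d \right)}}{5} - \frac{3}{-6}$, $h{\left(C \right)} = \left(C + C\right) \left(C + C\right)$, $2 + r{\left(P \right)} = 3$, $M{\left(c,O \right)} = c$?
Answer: $- \frac{5814}{5} \approx -1162.8$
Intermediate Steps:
$r{\left(P \right)} = 1$ ($r{\left(P \right)} = -2 + 3 = 1$)
$h{\left(C \right)} = 4 C^{2}$ ($h{\left(C \right)} = 2 C 2 C = 4 C^{2}$)
$S{\left(d \right)} = \frac{7}{10}$ ($S{\left(d \right)} = 1 \cdot \frac{1}{5} - \frac{3}{-6} = 1 \cdot \frac{1}{5} - - \frac{1}{2} = \frac{1}{5} + \frac{1}{2} = \frac{7}{10}$)
$\left(S{\left(M{\left(3,6 \right)} \right)} + h{\left(-1 \right)} \left(-4\right)\right) 76 = \left(\frac{7}{10} + 4 \left(-1\right)^{2} \left(-4\right)\right) 76 = \left(\frac{7}{10} + 4 \cdot 1 \left(-4\right)\right) 76 = \left(\frac{7}{10} + 4 \left(-4\right)\right) 76 = \left(\frac{7}{10} - 16\right) 76 = \left(- \frac{153}{10}\right) 76 = - \frac{5814}{5}$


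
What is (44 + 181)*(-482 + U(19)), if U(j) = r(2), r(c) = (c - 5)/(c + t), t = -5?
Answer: -108225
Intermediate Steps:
r(c) = 1 (r(c) = (c - 5)/(c - 5) = (-5 + c)/(-5 + c) = 1)
U(j) = 1
(44 + 181)*(-482 + U(19)) = (44 + 181)*(-482 + 1) = 225*(-481) = -108225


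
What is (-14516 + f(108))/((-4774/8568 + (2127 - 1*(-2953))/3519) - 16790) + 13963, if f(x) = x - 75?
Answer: 157142370137/11253503 ≈ 13964.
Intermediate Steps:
f(x) = -75 + x
(-14516 + f(108))/((-4774/8568 + (2127 - 1*(-2953))/3519) - 16790) + 13963 = (-14516 + (-75 + 108))/((-4774/8568 + (2127 - 1*(-2953))/3519) - 16790) + 13963 = (-14516 + 33)/((-4774*1/8568 + (2127 + 2953)*(1/3519)) - 16790) + 13963 = -14483/((-341/612 + 5080*(1/3519)) - 16790) + 13963 = -14483/((-341/612 + 5080/3519) - 16790) + 13963 = -14483/(4159/4692 - 16790) + 13963 = -14483/(-78774521/4692) + 13963 = -14483*(-4692/78774521) + 13963 = 9707748/11253503 + 13963 = 157142370137/11253503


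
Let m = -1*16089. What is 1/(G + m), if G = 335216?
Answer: 1/319127 ≈ 3.1335e-6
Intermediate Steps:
m = -16089
1/(G + m) = 1/(335216 - 16089) = 1/319127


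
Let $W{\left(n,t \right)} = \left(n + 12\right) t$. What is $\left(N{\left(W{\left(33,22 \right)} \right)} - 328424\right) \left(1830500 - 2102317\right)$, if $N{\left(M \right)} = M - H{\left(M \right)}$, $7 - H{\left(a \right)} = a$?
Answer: $88734931467$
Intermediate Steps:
$W{\left(n,t \right)} = t \left(12 + n\right)$ ($W{\left(n,t \right)} = \left(12 + n\right) t = t \left(12 + n\right)$)
$H{\left(a \right)} = 7 - a$
$N{\left(M \right)} = -7 + 2 M$ ($N{\left(M \right)} = M - \left(7 - M\right) = M + \left(-7 + M\right) = -7 + 2 M$)
$\left(N{\left(W{\left(33,22 \right)} \right)} - 328424\right) \left(1830500 - 2102317\right) = \left(\left(-7 + 2 \cdot 22 \left(12 + 33\right)\right) - 328424\right) \left(1830500 - 2102317\right) = \left(\left(-7 + 2 \cdot 22 \cdot 45\right) - 328424\right) \left(-271817\right) = \left(\left(-7 + 2 \cdot 990\right) - 328424\right) \left(-271817\right) = \left(\left(-7 + 1980\right) - 328424\right) \left(-271817\right) = \left(1973 - 328424\right) \left(-271817\right) = \left(-326451\right) \left(-271817\right) = 88734931467$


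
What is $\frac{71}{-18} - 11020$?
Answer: $- \frac{198431}{18} \approx -11024.0$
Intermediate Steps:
$\frac{71}{-18} - 11020 = 71 \left(- \frac{1}{18}\right) - 11020 = - \frac{71}{18} - 11020 = - \frac{198431}{18}$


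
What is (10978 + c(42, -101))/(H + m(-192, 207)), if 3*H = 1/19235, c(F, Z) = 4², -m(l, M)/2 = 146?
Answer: -634408770/16849859 ≈ -37.651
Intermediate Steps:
m(l, M) = -292 (m(l, M) = -2*146 = -292)
c(F, Z) = 16
H = 1/57705 (H = (⅓)/19235 = (⅓)*(1/19235) = 1/57705 ≈ 1.7330e-5)
(10978 + c(42, -101))/(H + m(-192, 207)) = (10978 + 16)/(1/57705 - 292) = 10994/(-16849859/57705) = 10994*(-57705/16849859) = -634408770/16849859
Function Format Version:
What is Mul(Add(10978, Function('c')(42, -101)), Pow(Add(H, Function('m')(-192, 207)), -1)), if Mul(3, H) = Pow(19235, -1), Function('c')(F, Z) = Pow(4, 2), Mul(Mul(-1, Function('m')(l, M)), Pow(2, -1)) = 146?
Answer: Rational(-634408770, 16849859) ≈ -37.651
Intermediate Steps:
Function('m')(l, M) = -292 (Function('m')(l, M) = Mul(-2, 146) = -292)
Function('c')(F, Z) = 16
H = Rational(1, 57705) (H = Mul(Rational(1, 3), Pow(19235, -1)) = Mul(Rational(1, 3), Rational(1, 19235)) = Rational(1, 57705) ≈ 1.7330e-5)
Mul(Add(10978, Function('c')(42, -101)), Pow(Add(H, Function('m')(-192, 207)), -1)) = Mul(Add(10978, 16), Pow(Add(Rational(1, 57705), -292), -1)) = Mul(10994, Pow(Rational(-16849859, 57705), -1)) = Mul(10994, Rational(-57705, 16849859)) = Rational(-634408770, 16849859)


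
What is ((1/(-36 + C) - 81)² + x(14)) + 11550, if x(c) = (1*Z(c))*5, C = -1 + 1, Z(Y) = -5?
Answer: 23445289/1296 ≈ 18091.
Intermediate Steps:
C = 0
x(c) = -25 (x(c) = (1*(-5))*5 = -5*5 = -25)
((1/(-36 + C) - 81)² + x(14)) + 11550 = ((1/(-36 + 0) - 81)² - 25) + 11550 = ((1/(-36) - 81)² - 25) + 11550 = ((-1/36 - 81)² - 25) + 11550 = ((-2917/36)² - 25) + 11550 = (8508889/1296 - 25) + 11550 = 8476489/1296 + 11550 = 23445289/1296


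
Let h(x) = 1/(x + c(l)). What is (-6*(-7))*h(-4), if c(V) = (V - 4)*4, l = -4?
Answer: -7/6 ≈ -1.1667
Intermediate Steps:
c(V) = -16 + 4*V (c(V) = (-4 + V)*4 = -16 + 4*V)
h(x) = 1/(-32 + x) (h(x) = 1/(x + (-16 + 4*(-4))) = 1/(x + (-16 - 16)) = 1/(x - 32) = 1/(-32 + x))
(-6*(-7))*h(-4) = (-6*(-7))/(-32 - 4) = 42/(-36) = 42*(-1/36) = -7/6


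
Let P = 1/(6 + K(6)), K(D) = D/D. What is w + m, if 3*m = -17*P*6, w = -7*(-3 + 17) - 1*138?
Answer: -1686/7 ≈ -240.86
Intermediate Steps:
K(D) = 1
P = ⅐ (P = 1/(6 + 1) = 1/7 = ⅐ ≈ 0.14286)
w = -236 (w = -7*14 - 138 = -98 - 138 = -236)
m = -34/7 (m = (-17*⅐*6)/3 = (-17/7*6)/3 = (⅓)*(-102/7) = -34/7 ≈ -4.8571)
w + m = -236 - 34/7 = -1686/7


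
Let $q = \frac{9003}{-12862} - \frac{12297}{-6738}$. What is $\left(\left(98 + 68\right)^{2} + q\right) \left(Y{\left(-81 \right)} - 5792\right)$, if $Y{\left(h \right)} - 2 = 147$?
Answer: $- \frac{1123058096478054}{7222013} \approx -1.555 \cdot 10^{8}$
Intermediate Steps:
$Y{\left(h \right)} = 149$ ($Y{\left(h \right)} = 2 + 147 = 149$)
$q = \frac{8125150}{7222013}$ ($q = 9003 \left(- \frac{1}{12862}\right) - - \frac{4099}{2246} = - \frac{9003}{12862} + \frac{4099}{2246} = \frac{8125150}{7222013} \approx 1.1251$)
$\left(\left(98 + 68\right)^{2} + q\right) \left(Y{\left(-81 \right)} - 5792\right) = \left(\left(98 + 68\right)^{2} + \frac{8125150}{7222013}\right) \left(149 - 5792\right) = \left(166^{2} + \frac{8125150}{7222013}\right) \left(-5643\right) = \left(27556 + \frac{8125150}{7222013}\right) \left(-5643\right) = \frac{199017915378}{7222013} \left(-5643\right) = - \frac{1123058096478054}{7222013}$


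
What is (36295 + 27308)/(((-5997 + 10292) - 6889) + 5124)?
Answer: 63603/2530 ≈ 25.140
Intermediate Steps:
(36295 + 27308)/(((-5997 + 10292) - 6889) + 5124) = 63603/((4295 - 6889) + 5124) = 63603/(-2594 + 5124) = 63603/2530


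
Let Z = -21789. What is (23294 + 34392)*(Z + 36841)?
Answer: 868289672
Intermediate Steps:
(23294 + 34392)*(Z + 36841) = (23294 + 34392)*(-21789 + 36841) = 57686*15052 = 868289672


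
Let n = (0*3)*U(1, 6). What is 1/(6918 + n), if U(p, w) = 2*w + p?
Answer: 1/6918 ≈ 0.00014455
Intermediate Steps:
U(p, w) = p + 2*w
n = 0 (n = (0*3)*(1 + 2*6) = 0*(1 + 12) = 0*13 = 0)
1/(6918 + n) = 1/(6918 + 0) = 1/6918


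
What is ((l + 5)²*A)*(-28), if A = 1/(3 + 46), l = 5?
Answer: -400/7 ≈ -57.143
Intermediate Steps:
A = 1/49 ≈ 0.020408
((l + 5)²*A)*(-28) = ((5 + 5)²*(1/49))*(-28) = (10²*(1/49))*(-28) = (100*(1/49))*(-28) = (100/49)*(-28) = -400/7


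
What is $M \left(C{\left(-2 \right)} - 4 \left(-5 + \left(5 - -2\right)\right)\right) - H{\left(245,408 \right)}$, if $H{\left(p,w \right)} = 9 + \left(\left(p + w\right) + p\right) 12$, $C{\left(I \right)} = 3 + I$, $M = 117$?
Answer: $-11604$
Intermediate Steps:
$H{\left(p,w \right)} = 9 + 12 w + 24 p$ ($H{\left(p,w \right)} = 9 + \left(w + 2 p\right) 12 = 9 + \left(12 w + 24 p\right) = 9 + 12 w + 24 p$)
$M \left(C{\left(-2 \right)} - 4 \left(-5 + \left(5 - -2\right)\right)\right) - H{\left(245,408 \right)} = 117 \left(\left(3 - 2\right) - 4 \left(-5 + \left(5 - -2\right)\right)\right) - \left(9 + 12 \cdot 408 + 24 \cdot 245\right) = 117 \left(1 - 4 \left(-5 + \left(5 + 2\right)\right)\right) - \left(9 + 4896 + 5880\right) = 117 \left(1 - 4 \left(-5 + 7\right)\right) - 10785 = 117 \left(1 - 8\right) - 10785 = 117 \left(-7\right) - 10785 = -819 - 10785 = -11604$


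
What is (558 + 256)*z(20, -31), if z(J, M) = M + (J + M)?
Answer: -34188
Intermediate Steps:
z(J, M) = J + 2*M
(558 + 256)*z(20, -31) = (558 + 256)*(20 + 2*(-31)) = 814*(20 - 62) = 814*(-42) = -34188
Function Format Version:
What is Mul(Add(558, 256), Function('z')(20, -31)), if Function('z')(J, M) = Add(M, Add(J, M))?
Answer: -34188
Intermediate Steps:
Function('z')(J, M) = Add(J, Mul(2, M))
Mul(Add(558, 256), Function('z')(20, -31)) = Mul(Add(558, 256), Add(20, Mul(2, -31))) = Mul(814, Add(20, -62)) = Mul(814, -42) = -34188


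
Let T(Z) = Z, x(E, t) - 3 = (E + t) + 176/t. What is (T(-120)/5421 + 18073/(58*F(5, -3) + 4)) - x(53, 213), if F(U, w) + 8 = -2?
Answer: -22260260033/73899072 ≈ -301.23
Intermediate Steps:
F(U, w) = -10 (F(U, w) = -8 - 2 = -10)
x(E, t) = 3 + E + t + 176/t (x(E, t) = 3 + ((E + t) + 176/t) = 3 + (E + t + 176/t) = 3 + E + t + 176/t)
(T(-120)/5421 + 18073/(58*F(5, -3) + 4)) - x(53, 213) = (-120/5421 + 18073/(58*(-10) + 4)) - (3 + 53 + 213 + 176/213) = (-120*1/5421 + 18073/(-580 + 4)) - (3 + 53 + 213 + 176*(1/213)) = (-40/1807 + 18073/(-576)) - (3 + 53 + 213 + 176/213) = (-40/1807 + 18073*(-1/576)) - 1*57473/213 = (-40/1807 - 18073/576) - 57473/213 = -32680951/1040832 - 57473/213 = -22260260033/73899072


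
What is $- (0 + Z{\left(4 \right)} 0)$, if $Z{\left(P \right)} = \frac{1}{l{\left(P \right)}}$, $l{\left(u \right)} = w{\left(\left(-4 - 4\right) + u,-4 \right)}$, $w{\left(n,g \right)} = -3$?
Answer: $0$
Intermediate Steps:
$l{\left(u \right)} = -3$
$Z{\left(P \right)} = - \frac{1}{3}$ ($Z{\left(P \right)} = \frac{1}{-3} = - \frac{1}{3}$)
$- (0 + Z{\left(4 \right)} 0) = - (0 - 0) = - (0 + 0) = \left(-1\right) 0 = 0$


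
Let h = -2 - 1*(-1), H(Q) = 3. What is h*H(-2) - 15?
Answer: -18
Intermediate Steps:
h = -1 (h = -2 + 1 = -1)
h*H(-2) - 15 = -1*3 - 15 = -3 - 15 = -18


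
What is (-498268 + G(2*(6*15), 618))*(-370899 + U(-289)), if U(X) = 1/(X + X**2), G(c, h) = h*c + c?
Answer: 373195476039463/2601 ≈ 1.4348e+11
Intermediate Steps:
G(c, h) = c + c*h (G(c, h) = c*h + c = c + c*h)
(-498268 + G(2*(6*15), 618))*(-370899 + U(-289)) = (-498268 + (2*(6*15))*(1 + 618))*(-370899 + 1/((-289)*(1 - 289))) = (-498268 + (2*90)*619)*(-370899 - 1/289/(-288)) = (-498268 + 180*619)*(-370899 - 1/289*(-1/288)) = (-498268 + 111420)*(-370899 + 1/83232) = -386848*(-30870665567/83232) = 373195476039463/2601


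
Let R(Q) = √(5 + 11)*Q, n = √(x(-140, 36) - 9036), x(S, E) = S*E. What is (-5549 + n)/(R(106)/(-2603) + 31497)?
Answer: -14444047/81986267 + 15618*I*√391/81986267 ≈ -0.17618 + 0.0037668*I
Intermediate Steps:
x(S, E) = E*S
n = 6*I*√391 (n = √(36*(-140) - 9036) = √(-5040 - 9036) = √(-14076) = 6*I*√391 ≈ 118.64*I)
R(Q) = 4*Q (R(Q) = √16*Q = 4*Q)
(-5549 + n)/(R(106)/(-2603) + 31497) = (-5549 + 6*I*√391)/((4*106)/(-2603) + 31497) = (-5549 + 6*I*√391)/(424*(-1/2603) + 31497) = (-5549 + 6*I*√391)/(-424/2603 + 31497) = (-5549 + 6*I*√391)/(81986267/2603) = (-5549 + 6*I*√391)*(2603/81986267) = -14444047/81986267 + 15618*I*√391/81986267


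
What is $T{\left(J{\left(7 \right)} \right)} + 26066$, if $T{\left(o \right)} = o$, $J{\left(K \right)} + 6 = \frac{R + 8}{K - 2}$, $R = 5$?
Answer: $\frac{130313}{5} \approx 26063.0$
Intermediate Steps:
$J{\left(K \right)} = -6 + \frac{13}{-2 + K}$ ($J{\left(K \right)} = -6 + \frac{5 + 8}{K - 2} = -6 + \frac{13}{-2 + K}$)
$T{\left(J{\left(7 \right)} \right)} + 26066 = \frac{25 - 42}{-2 + 7} + 26066 = \frac{25 - 42}{5} + 26066 = \frac{1}{5} \left(-17\right) + 26066 = - \frac{17}{5} + 26066 = \frac{130313}{5}$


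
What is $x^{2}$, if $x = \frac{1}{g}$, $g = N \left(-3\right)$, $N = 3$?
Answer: $\frac{1}{81} \approx 0.012346$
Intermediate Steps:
$g = -9$ ($g = 3 \left(-3\right) = -9$)
$x = - \frac{1}{9}$ ($x = \frac{1}{-9} = - \frac{1}{9} \approx -0.11111$)
$x^{2} = \left(- \frac{1}{9}\right)^{2} = \frac{1}{81}$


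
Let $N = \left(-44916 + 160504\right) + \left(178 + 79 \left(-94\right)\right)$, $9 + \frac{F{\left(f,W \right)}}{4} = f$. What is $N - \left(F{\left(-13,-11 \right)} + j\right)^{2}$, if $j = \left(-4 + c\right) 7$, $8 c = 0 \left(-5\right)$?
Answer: $94884$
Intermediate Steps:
$c = 0$ ($c = \frac{0 \left(-5\right)}{8} = \frac{1}{8} \cdot 0 = 0$)
$F{\left(f,W \right)} = -36 + 4 f$
$N = 108340$ ($N = 115588 + \left(178 - 7426\right) = 115588 - 7248 = 108340$)
$j = -28$ ($j = \left(-4 + 0\right) 7 = \left(-4\right) 7 = -28$)
$N - \left(F{\left(-13,-11 \right)} + j\right)^{2} = 108340 - \left(\left(-36 + 4 \left(-13\right)\right) - 28\right)^{2} = 108340 - \left(\left(-36 - 52\right) - 28\right)^{2} = 108340 - \left(-88 - 28\right)^{2} = 108340 - \left(-116\right)^{2} = 108340 - 13456 = 94884$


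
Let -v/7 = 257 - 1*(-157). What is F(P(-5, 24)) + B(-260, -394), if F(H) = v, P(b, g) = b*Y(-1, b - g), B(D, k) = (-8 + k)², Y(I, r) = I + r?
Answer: 158706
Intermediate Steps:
v = -2898 (v = -7*(257 - 1*(-157)) = -7*(257 + 157) = -7*414 = -2898)
P(b, g) = b*(-1 + b - g) (P(b, g) = b*(-1 + (b - g)) = b*(-1 + b - g))
F(H) = -2898
F(P(-5, 24)) + B(-260, -394) = -2898 + (-8 - 394)² = -2898 + (-402)² = -2898 + 161604 = 158706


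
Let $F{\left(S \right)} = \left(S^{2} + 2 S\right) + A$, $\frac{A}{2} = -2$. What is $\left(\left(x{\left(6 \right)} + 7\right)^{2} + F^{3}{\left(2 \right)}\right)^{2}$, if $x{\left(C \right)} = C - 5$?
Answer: $16384$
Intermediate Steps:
$A = -4$ ($A = 2 \left(-2\right) = -4$)
$F{\left(S \right)} = -4 + S^{2} + 2 S$ ($F{\left(S \right)} = \left(S^{2} + 2 S\right) - 4 = -4 + S^{2} + 2 S$)
$x{\left(C \right)} = -5 + C$
$\left(\left(x{\left(6 \right)} + 7\right)^{2} + F^{3}{\left(2 \right)}\right)^{2} = \left(\left(\left(-5 + 6\right) + 7\right)^{2} + \left(-4 + 2^{2} + 2 \cdot 2\right)^{3}\right)^{2} = \left(\left(1 + 7\right)^{2} + \left(-4 + 4 + 4\right)^{3}\right)^{2} = \left(8^{2} + 4^{3}\right)^{2} = \left(64 + 64\right)^{2} = 128^{2} = 16384$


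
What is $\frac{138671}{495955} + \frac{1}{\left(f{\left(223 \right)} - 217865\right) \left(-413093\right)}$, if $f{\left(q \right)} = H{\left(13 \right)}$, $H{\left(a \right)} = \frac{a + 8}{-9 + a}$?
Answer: $\frac{49919528586514737}{178536534669404785} \approx 0.2796$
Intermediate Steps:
$H{\left(a \right)} = \frac{8 + a}{-9 + a}$
$f{\left(q \right)} = \frac{21}{4}$ ($f{\left(q \right)} = \frac{8 + 13}{-9 + 13} = \frac{1}{4} \cdot 21 = \frac{21}{4}$)
$\frac{138671}{495955} + \frac{1}{\left(f{\left(223 \right)} - 217865\right) \left(-413093\right)} = \frac{138671}{495955} + \frac{1}{\left(\frac{21}{4} - 217865\right) \left(-413093\right)} = 138671 \cdot \frac{1}{495955} + \frac{1}{- \frac{871439}{4}} \left(- \frac{1}{413093}\right) = \frac{138671}{495955} - - \frac{4}{359985350827} = \frac{138671}{495955} + \frac{4}{359985350827} = \frac{49919528586514737}{178536534669404785}$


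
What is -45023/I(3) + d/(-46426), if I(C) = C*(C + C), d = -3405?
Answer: -522544127/208917 ≈ -2501.2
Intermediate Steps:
I(C) = 2*C**2 (I(C) = C*(2*C) = 2*C**2)
-45023/I(3) + d/(-46426) = -45023/(2*3**2) - 3405/(-46426) = -45023/(2*9) - 3405*(-1/46426) = -45023/18 + 3405/46426 = -522544127/208917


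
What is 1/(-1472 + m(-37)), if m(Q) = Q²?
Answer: -1/103 ≈ -0.0097087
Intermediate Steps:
1/(-1472 + m(-37)) = 1/(-1472 + (-37)²) = 1/(-1472 + 1369) = 1/(-103) = -1/103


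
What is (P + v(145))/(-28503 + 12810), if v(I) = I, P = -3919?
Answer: 1258/5231 ≈ 0.24049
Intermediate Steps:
(P + v(145))/(-28503 + 12810) = (-3919 + 145)/(-28503 + 12810) = -3774/(-15693) = -3774*(-1/15693) = 1258/5231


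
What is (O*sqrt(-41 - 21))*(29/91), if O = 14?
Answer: 58*I*sqrt(62)/13 ≈ 35.13*I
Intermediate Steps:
(O*sqrt(-41 - 21))*(29/91) = (14*sqrt(-41 - 21))*(29/91) = (14*sqrt(-62))*(29*(1/91)) = (14*(I*sqrt(62)))*(29/91) = (14*I*sqrt(62))*(29/91) = 58*I*sqrt(62)/13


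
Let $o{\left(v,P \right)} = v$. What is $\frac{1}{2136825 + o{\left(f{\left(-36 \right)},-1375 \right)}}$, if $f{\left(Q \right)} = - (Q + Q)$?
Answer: $\frac{1}{2136897} \approx 4.6797 \cdot 10^{-7}$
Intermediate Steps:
$f{\left(Q \right)} = - 2 Q$
$\frac{1}{2136825 + o{\left(f{\left(-36 \right)},-1375 \right)}} = \frac{1}{2136825 - -72} = \frac{1}{2136825 + 72} = \frac{1}{2136897}$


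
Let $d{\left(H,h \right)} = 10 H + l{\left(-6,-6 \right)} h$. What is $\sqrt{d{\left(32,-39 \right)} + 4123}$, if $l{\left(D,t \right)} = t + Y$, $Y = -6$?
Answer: $\sqrt{4911} \approx 70.078$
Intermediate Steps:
$l{\left(D,t \right)} = -6 + t$ ($l{\left(D,t \right)} = t - 6 = -6 + t$)
$d{\left(H,h \right)} = - 12 h + 10 H$ ($d{\left(H,h \right)} = 10 H + \left(-6 - 6\right) h = 10 H - 12 h = - 12 h + 10 H$)
$\sqrt{d{\left(32,-39 \right)} + 4123} = \sqrt{\left(\left(-12\right) \left(-39\right) + 10 \cdot 32\right) + 4123} = \sqrt{\left(468 + 320\right) + 4123} = \sqrt{788 + 4123} = \sqrt{4911}$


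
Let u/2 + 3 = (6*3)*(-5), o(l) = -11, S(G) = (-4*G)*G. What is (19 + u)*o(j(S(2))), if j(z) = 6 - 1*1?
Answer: 1837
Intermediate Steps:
S(G) = -4*G²
j(z) = 5 (j(z) = 6 - 1 = 5)
u = -186 (u = -6 + 2*((6*3)*(-5)) = -6 + 2*(18*(-5)) = -6 + 2*(-90) = -6 - 180 = -186)
(19 + u)*o(j(S(2))) = (19 - 186)*(-11) = -167*(-11) = 1837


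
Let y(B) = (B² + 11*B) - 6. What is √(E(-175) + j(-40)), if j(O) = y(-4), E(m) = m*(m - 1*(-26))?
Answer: √26041 ≈ 161.37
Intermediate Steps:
E(m) = m*(26 + m) (E(m) = m*(m + 26) = m*(26 + m))
y(B) = -6 + B² + 11*B
j(O) = -34 (j(O) = -6 + (-4)² + 11*(-4) = -6 + 16 - 44 = -34)
√(E(-175) + j(-40)) = √(-175*(26 - 175) - 34) = √(-175*(-149) - 34) = √(26075 - 34) = √26041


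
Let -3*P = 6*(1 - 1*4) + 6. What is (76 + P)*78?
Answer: 6240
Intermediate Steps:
P = 4 (P = -(6*(1 - 1*4) + 6)/3 = -(6*(1 - 4) + 6)/3 = -(6*(-3) + 6)/3 = -(-18 + 6)/3 = -⅓*(-12) = 4)
(76 + P)*78 = (76 + 4)*78 = 80*78 = 6240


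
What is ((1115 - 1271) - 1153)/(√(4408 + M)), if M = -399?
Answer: -1309*√4009/4009 ≈ -20.674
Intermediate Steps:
((1115 - 1271) - 1153)/(√(4408 + M)) = ((1115 - 1271) - 1153)/(√(4408 - 399)) = (-156 - 1153)/(√4009) = -1309*√4009/4009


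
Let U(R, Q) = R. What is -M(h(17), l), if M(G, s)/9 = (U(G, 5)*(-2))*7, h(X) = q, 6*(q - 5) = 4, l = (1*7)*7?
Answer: 714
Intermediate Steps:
l = 49 (l = 7*7 = 49)
q = 17/3 (q = 5 + (⅙)*4 = 5 + ⅔ = 17/3 ≈ 5.6667)
h(X) = 17/3
M(G, s) = -126*G (M(G, s) = 9*((G*(-2))*7) = 9*(-2*G*7) = 9*(-14*G) = -126*G)
-M(h(17), l) = -(-126)*17/3 = -1*(-714) = 714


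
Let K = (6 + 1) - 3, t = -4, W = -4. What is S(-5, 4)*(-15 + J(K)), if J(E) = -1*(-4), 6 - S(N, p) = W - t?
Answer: -66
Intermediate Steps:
S(N, p) = 6 (S(N, p) = 6 - (-4 - 1*(-4)) = 6 - (-4 + 4) = 6 - 1*0 = 6 + 0 = 6)
K = 4 (K = 7 - 3 = 4)
J(E) = 4
S(-5, 4)*(-15 + J(K)) = 6*(-15 + 4) = 6*(-11) = -66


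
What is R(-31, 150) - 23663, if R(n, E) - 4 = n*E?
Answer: -28309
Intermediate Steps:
R(n, E) = 4 + E*n (R(n, E) = 4 + n*E = 4 + E*n)
R(-31, 150) - 23663 = (4 + 150*(-31)) - 23663 = (4 - 4650) - 23663 = -4646 - 23663 = -28309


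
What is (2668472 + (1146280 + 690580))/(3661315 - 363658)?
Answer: 4505332/3297657 ≈ 1.3662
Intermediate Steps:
(2668472 + (1146280 + 690580))/(3661315 - 363658) = (2668472 + 1836860)/3297657 = 4505332*(1/3297657) = 4505332/3297657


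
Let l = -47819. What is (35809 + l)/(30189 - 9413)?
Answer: -6005/10388 ≈ -0.57807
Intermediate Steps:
(35809 + l)/(30189 - 9413) = (35809 - 47819)/(30189 - 9413) = -12010/20776 = -12010*1/20776 = -6005/10388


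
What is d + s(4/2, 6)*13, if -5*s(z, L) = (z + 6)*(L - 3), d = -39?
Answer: -507/5 ≈ -101.40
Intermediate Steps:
s(z, L) = -(-3 + L)*(6 + z)/5 (s(z, L) = -(z + 6)*(L - 3)/5 = -(6 + z)*(-3 + L)/5 = -(-3 + L)*(6 + z)/5)
d + s(4/2, 6)*13 = -39 + (18/5 - 6/5*6 + 3*(4/2)/5 - ⅕*6*4/2)*13 = -39 + (18/5 - 36/5 + 3*(4*(½))/5 - ⅕*6*4*(½))*13 = -39 + (18/5 - 36/5 + (⅗)*2 - ⅕*6*2)*13 = -39 + (18/5 - 36/5 + 6/5 - 12/5)*13 = -39 - 24/5*13 = -39 - 312/5 = -507/5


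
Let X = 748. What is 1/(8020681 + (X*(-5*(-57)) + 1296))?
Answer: 1/8235157 ≈ 1.2143e-7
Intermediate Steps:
1/(8020681 + (X*(-5*(-57)) + 1296)) = 1/(8020681 + (748*(-5*(-57)) + 1296)) = 1/(8020681 + (748*285 + 1296)) = 1/(8020681 + (213180 + 1296)) = 1/(8020681 + 214476) = 1/8235157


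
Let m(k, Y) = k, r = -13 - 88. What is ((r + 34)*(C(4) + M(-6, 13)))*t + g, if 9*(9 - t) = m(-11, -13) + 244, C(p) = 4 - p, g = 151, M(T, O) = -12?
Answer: -40283/3 ≈ -13428.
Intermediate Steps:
r = -101
t = -152/9 (t = 9 - (-11 + 244)/9 = 9 - ⅑*233 = 9 - 233/9 = -152/9 ≈ -16.889)
((r + 34)*(C(4) + M(-6, 13)))*t + g = ((-101 + 34)*((4 - 1*4) - 12))*(-152/9) + 151 = -67*((4 - 4) - 12)*(-152/9) + 151 = -67*(0 - 12)*(-152/9) + 151 = -67*(-12)*(-152/9) + 151 = 804*(-152/9) + 151 = -40736/3 + 151 = -40283/3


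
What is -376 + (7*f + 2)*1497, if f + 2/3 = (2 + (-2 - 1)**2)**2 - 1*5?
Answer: 1211196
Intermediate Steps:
f = 346/3 (f = -2/3 + ((2 + (-2 - 1)**2)**2 - 1*5) = -2/3 + ((2 + (-3)**2)**2 - 5) = -2/3 + ((2 + 9)**2 - 5) = -2/3 + (11**2 - 5) = -2/3 + (121 - 5) = -2/3 + 116 = 346/3 ≈ 115.33)
-376 + (7*f + 2)*1497 = -376 + (7*(346/3) + 2)*1497 = -376 + (2422/3 + 2)*1497 = -376 + (2428/3)*1497 = -376 + 1211572 = 1211196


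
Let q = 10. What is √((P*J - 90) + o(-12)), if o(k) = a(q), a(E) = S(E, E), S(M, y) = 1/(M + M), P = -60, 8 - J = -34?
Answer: I*√260995/10 ≈ 51.088*I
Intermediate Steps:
J = 42 (J = 8 - 1*(-34) = 8 + 34 = 42)
S(M, y) = 1/(2*M)
a(E) = 1/(2*E)
o(k) = 1/20 (o(k) = (½)/10 = (½)*(⅒) = 1/20)
√((P*J - 90) + o(-12)) = √((-60*42 - 90) + 1/20) = √((-2520 - 90) + 1/20) = √(-2610 + 1/20) = √(-52199/20) = I*√260995/10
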